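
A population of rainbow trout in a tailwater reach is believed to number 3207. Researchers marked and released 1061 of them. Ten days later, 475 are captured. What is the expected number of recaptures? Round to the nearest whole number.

The marked fraction of the population is 1061/3207, so in a sample of 475 expect C·(M/N) marked.
E[R] = 1061 × 475 / 3207 = 503975 / 3207 ≈ 157.1 → 157

expected recaptures ≈ 157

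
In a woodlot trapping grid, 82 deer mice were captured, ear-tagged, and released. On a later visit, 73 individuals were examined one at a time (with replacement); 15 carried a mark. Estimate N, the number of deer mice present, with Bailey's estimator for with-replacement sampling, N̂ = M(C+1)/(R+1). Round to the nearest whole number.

N ≈ 379

N̂ = 82·(73+1)/(15+1) = 82·74/16 = 6068/16 ≈ 379.2 → 379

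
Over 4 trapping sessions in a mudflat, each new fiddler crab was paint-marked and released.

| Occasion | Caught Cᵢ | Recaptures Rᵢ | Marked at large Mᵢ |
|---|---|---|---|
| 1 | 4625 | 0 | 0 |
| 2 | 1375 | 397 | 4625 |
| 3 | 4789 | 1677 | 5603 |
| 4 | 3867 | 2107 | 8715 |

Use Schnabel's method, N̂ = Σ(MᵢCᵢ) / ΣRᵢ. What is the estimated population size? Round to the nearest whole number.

Σ MᵢCᵢ = 0·4625 + 4625·1375 + 5603·4789 + 8715·3867 = 0 + 6359375 + 26832767 + 33700905 = 66893047
Σ Rᵢ = 0 + 397 + 1677 + 2107 = 4181
N̂ = 66893047 / 4181 ≈ 15999.3 → 15999

N ≈ 15,999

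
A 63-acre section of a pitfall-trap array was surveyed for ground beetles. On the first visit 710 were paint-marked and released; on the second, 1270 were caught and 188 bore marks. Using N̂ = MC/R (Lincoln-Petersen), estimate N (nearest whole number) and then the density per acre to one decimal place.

N̂ = 710·1270/188 = 901700/188 ≈ 4796.3 → 4796
Density = N̂ / area = 4796 / 63 ≈ 76.13 → 76.1 per acre

density ≈ 76.1 ground beetles per acre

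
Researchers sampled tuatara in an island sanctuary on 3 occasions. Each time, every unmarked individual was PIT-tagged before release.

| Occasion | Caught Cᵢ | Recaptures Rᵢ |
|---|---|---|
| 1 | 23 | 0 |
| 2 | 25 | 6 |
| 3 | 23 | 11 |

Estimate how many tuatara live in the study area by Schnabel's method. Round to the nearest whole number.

Marked at large before each occasion: Mᵢ = Σⱼ<ᵢ (Cⱼ − Rⱼ) → M1=0, M2=23, M3=42
Σ MᵢCᵢ = 0·23 + 23·25 + 42·23 = 0 + 575 + 966 = 1541
Σ Rᵢ = 0 + 6 + 11 = 17
N̂ = 1541 / 17 ≈ 90.6 → 91

N ≈ 91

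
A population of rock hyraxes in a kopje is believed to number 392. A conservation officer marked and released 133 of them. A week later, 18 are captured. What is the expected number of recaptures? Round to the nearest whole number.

expected recaptures ≈ 6

Expected recaptures E[R] = M·C / N.
E[R] = 133 × 18 / 392 = 2394 / 392 ≈ 6.1 → 6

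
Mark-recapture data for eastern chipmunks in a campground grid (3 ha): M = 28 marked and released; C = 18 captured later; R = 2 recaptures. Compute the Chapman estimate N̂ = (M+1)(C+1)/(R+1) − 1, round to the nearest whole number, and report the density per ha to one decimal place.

N̂ = 29·19/3 − 1 = 551/3 − 1 ≈ 182.7 → 183
Density = N̂ / area = 183 / 3 = 61.0 per ha

density ≈ 61.0 eastern chipmunks per ha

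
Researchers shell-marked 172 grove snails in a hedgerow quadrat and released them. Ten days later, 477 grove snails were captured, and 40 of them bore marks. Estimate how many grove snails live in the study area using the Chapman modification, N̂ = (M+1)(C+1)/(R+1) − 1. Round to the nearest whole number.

N̂ = (172+1)(477+1)/(40+1) − 1 = 173·478/41 − 1
= 82694/41 − 1 ≈ 2016.9 − 1 ≈ 2015.9 → 2016

N ≈ 2016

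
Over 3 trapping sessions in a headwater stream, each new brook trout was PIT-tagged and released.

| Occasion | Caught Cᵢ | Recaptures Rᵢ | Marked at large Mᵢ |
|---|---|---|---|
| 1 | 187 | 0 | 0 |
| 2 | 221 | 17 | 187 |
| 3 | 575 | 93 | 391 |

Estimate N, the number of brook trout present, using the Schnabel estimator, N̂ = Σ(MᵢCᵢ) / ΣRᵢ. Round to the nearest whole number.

Σ MᵢCᵢ = 0·187 + 187·221 + 391·575 = 0 + 41327 + 224825 = 266152
Σ Rᵢ = 0 + 17 + 93 = 110
N̂ = 266152 / 110 ≈ 2419.6 → 2420

N ≈ 2420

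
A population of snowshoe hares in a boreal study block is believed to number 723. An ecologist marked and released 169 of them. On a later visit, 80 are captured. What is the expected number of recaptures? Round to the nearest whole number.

expected recaptures ≈ 19

The marked fraction of the population is 169/723, so in a sample of 80 expect C·(M/N) marked.
E[R] = 169 × 80 / 723 = 13520 / 723 ≈ 18.7 → 19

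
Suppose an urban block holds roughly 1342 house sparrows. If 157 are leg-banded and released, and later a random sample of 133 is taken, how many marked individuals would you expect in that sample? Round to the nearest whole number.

The marked fraction of the population is 157/1342, so in a sample of 133 expect C·(M/N) marked.
E[R] = 157 × 133 / 1342 = 20881 / 1342 ≈ 15.6 → 16

expected recaptures ≈ 16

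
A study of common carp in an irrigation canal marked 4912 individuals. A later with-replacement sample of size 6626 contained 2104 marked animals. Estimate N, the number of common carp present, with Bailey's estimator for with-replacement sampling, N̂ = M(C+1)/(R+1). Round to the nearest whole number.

N̂ = 4912·(6626+1)/(2104+1) = 4912·6627/2105 = 32551824/2105 ≈ 15464.0 → 15464

N ≈ 15,464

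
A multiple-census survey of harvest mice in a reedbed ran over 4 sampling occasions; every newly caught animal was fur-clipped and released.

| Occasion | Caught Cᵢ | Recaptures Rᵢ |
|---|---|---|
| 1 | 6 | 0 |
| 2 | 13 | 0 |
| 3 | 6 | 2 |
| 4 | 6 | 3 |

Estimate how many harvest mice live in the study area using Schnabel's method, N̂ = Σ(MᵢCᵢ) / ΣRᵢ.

Marked at large before each occasion: Mᵢ = Σⱼ<ᵢ (Cⱼ − Rⱼ) → M1=0, M2=6, M3=19, M4=23
Σ MᵢCᵢ = 0·6 + 6·13 + 19·6 + 23·6 = 0 + 78 + 114 + 138 = 330
Σ Rᵢ = 0 + 0 + 2 + 3 = 5
N̂ = 330 / 5 = 66

N = 66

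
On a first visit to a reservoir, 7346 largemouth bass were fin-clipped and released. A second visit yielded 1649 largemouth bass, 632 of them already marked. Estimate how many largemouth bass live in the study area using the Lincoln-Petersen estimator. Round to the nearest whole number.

N ≈ 19,167

The marked fraction in the recapture sample should equal the marked fraction in the population: 632/1649 = 7346/N.
N = (7346 × 1649) / 632 = 12113554 / 632 ≈ 19167.0 → 19167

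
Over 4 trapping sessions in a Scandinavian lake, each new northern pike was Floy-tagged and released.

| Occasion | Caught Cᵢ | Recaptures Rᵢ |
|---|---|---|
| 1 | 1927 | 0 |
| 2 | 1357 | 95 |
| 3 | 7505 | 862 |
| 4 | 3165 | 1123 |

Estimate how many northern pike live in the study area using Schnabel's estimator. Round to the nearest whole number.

Marked at large before each occasion: Mᵢ = Σⱼ<ᵢ (Cⱼ − Rⱼ) → M1=0, M2=1927, M3=3189, M4=9832
Σ MᵢCᵢ = 0·1927 + 1927·1357 + 3189·7505 + 9832·3165 = 0 + 2614939 + 23933445 + 31118280 = 57666664
Σ Rᵢ = 0 + 95 + 862 + 1123 = 2080
N̂ = 57666664 / 2080 ≈ 27724.4 → 27724

N ≈ 27,724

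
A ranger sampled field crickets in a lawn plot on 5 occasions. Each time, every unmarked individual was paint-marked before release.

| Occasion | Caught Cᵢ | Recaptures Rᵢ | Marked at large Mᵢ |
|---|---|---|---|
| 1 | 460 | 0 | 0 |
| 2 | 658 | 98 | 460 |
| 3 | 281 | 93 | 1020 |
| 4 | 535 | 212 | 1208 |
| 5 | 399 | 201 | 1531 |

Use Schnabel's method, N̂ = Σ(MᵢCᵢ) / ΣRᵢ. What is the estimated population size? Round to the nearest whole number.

N ≈ 3057

Σ MᵢCᵢ = 0·460 + 460·658 + 1020·281 + 1208·535 + 1531·399 = 0 + 302680 + 286620 + 646280 + 610869 = 1846449
Σ Rᵢ = 0 + 98 + 93 + 212 + 201 = 604
N̂ = 1846449 / 604 ≈ 3057.0 → 3057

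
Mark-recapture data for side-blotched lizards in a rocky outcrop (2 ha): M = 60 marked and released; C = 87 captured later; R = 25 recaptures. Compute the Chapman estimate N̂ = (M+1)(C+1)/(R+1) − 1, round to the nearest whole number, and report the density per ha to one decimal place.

density ≈ 102.5 side-blotched lizards per ha

N̂ = 61·88/26 − 1 = 5368/26 − 1 ≈ 205.46 → 205
Density = N̂ / area = 205 / 2 ≈ 102.50 → 102.5 per ha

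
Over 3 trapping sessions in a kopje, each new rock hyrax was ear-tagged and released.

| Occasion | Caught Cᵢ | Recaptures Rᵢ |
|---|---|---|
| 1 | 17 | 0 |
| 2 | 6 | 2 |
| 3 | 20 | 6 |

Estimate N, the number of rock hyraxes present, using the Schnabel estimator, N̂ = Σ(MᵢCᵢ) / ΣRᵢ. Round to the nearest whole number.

Marked at large before each occasion: Mᵢ = Σⱼ<ᵢ (Cⱼ − Rⱼ) → M1=0, M2=17, M3=21
Σ MᵢCᵢ = 0·17 + 17·6 + 21·20 = 0 + 102 + 420 = 522
Σ Rᵢ = 0 + 2 + 6 = 8
N̂ = 522 / 8 ≈ 65.2 → 65

N ≈ 65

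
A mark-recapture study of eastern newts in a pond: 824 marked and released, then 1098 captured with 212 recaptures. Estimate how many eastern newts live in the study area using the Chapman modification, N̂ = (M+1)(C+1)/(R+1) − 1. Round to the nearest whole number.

N̂ = (824+1)(1098+1)/(212+1) − 1 = 825·1099/213 − 1
= 906675/213 − 1 ≈ 4256.7 − 1 ≈ 4255.7 → 4256

N ≈ 4256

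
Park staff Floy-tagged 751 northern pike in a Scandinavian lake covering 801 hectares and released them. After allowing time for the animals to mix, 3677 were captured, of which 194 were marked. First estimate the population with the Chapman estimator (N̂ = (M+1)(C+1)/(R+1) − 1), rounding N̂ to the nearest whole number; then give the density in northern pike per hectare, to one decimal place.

density ≈ 17.7 northern pike per hectare

N̂ = 752·3678/195 − 1 = 2765856/195 − 1 ≈ 14182.9 → 14183
Density = N̂ / area = 14183 / 801 ≈ 17.71 → 17.7 per hectare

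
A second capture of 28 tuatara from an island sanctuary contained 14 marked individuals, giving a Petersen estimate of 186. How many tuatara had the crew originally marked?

M = 93

From N = M·C/R: M = N·R / C = 186·14 / 28 = 2604 / 28 = 93.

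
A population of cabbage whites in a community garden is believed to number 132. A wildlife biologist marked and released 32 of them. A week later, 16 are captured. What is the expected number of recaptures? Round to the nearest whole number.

expected recaptures ≈ 4

Expected recaptures E[R] = M·C / N.
E[R] = 32 × 16 / 132 = 512 / 132 ≈ 3.9 → 4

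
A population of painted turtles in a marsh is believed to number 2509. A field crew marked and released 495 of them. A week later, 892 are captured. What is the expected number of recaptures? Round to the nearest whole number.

expected recaptures ≈ 176

The marked fraction of the population is 495/2509, so in a sample of 892 expect C·(M/N) marked.
E[R] = 495 × 892 / 2509 = 441540 / 2509 ≈ 176.0 → 176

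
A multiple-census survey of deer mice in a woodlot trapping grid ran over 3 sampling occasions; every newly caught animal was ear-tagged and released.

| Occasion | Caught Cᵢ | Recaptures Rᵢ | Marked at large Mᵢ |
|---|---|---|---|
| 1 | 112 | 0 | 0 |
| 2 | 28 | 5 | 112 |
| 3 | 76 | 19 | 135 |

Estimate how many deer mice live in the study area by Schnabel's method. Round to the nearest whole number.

Σ MᵢCᵢ = 0·112 + 112·28 + 135·76 = 0 + 3136 + 10260 = 13396
Σ Rᵢ = 0 + 5 + 19 = 24
N̂ = 13396 / 24 ≈ 558.2 → 558

N ≈ 558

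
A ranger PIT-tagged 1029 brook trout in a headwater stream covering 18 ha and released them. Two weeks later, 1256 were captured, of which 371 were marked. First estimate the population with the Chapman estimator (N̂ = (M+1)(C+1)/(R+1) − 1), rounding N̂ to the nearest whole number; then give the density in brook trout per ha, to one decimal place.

density ≈ 193.3 brook trout per ha

N̂ = 1030·1257/372 − 1 = 1294710/372 − 1 ≈ 3479.4 → 3479
Density = N̂ / area = 3479 / 18 ≈ 193.28 → 193.3 per ha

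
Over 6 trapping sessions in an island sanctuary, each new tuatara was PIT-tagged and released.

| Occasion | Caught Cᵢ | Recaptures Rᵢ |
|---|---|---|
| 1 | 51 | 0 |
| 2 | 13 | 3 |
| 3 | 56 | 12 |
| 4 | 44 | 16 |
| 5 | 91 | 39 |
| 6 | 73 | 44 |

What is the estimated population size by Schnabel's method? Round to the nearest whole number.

N ≈ 301

Marked at large before each occasion: Mᵢ = Σⱼ<ᵢ (Cⱼ − Rⱼ) → M1=0, M2=51, M3=61, M4=105, M5=133, M6=185
Σ MᵢCᵢ = 0·51 + 51·13 + 61·56 + 105·44 + 133·91 + 185·73 = 0 + 663 + 3416 + 4620 + 12103 + 13505 = 34307
Σ Rᵢ = 0 + 3 + 12 + 16 + 39 + 44 = 114
N̂ = 34307 / 114 ≈ 300.9 → 301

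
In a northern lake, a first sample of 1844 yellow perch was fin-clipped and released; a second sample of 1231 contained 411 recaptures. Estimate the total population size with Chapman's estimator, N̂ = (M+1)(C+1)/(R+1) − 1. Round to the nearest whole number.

N̂ = (1844+1)(1231+1)/(411+1) − 1 = 1845·1232/412 − 1
= 2273040/412 − 1 ≈ 5517.1 − 1 ≈ 5516.1 → 5516

N ≈ 5516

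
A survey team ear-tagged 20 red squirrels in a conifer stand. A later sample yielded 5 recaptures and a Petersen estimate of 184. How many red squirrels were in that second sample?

C = 46

From N = M·C/R: C = N·R / M = 184·5 / 20 = 920 / 20 = 46.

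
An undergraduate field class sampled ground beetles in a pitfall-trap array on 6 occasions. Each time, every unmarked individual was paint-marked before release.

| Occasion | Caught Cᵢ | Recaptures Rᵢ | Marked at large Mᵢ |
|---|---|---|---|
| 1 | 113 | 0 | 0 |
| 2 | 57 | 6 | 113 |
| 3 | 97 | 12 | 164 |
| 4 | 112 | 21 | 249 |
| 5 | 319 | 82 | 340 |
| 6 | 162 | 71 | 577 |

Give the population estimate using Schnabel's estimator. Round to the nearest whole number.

N ≈ 1313

Σ MᵢCᵢ = 0·113 + 113·57 + 164·97 + 249·112 + 340·319 + 577·162 = 0 + 6441 + 15908 + 27888 + 108460 + 93474 = 252171
Σ Rᵢ = 0 + 6 + 12 + 21 + 82 + 71 = 192
N̂ = 252171 / 192 ≈ 1313.4 → 1313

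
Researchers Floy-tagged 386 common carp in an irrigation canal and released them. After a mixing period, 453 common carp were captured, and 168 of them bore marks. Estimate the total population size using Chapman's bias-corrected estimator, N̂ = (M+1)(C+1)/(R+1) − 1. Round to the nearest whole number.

N̂ = (386+1)(453+1)/(168+1) − 1 = 387·454/169 − 1
= 175698/169 − 1 ≈ 1039.6 − 1 ≈ 1038.6 → 1039

N ≈ 1039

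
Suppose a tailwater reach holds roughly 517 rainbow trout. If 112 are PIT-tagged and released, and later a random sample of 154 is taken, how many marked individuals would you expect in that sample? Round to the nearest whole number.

expected recaptures ≈ 33

Expected recaptures E[R] = M·C / N.
E[R] = 112 × 154 / 517 = 17248 / 517 ≈ 33.4 → 33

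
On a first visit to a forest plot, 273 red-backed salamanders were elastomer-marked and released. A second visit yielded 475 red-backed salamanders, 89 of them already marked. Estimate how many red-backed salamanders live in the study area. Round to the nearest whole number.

N ≈ 1457

If marked individuals mix randomly, R/C ≈ M/N, giving N ≈ M·C/R.
N = (273 × 475) / 89 = 129675 / 89 ≈ 1457.0 → 1457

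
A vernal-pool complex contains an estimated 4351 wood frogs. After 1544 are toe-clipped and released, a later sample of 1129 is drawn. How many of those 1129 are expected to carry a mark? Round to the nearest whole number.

Expected recaptures E[R] = M·C / N.
E[R] = 1544 × 1129 / 4351 = 1743176 / 4351 ≈ 400.6 → 401

expected recaptures ≈ 401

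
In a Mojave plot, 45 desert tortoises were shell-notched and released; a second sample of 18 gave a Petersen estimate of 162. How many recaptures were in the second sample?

R = 5

From N = M·C/R: R = M·C / N = 45·18 / 162 = 810 / 162 = 5.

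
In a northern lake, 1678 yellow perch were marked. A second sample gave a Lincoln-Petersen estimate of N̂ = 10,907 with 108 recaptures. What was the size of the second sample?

From N = M·C/R: C = N·R / M = 10907·108 / 1678 = 1177956 / 1678 = 702.

C = 702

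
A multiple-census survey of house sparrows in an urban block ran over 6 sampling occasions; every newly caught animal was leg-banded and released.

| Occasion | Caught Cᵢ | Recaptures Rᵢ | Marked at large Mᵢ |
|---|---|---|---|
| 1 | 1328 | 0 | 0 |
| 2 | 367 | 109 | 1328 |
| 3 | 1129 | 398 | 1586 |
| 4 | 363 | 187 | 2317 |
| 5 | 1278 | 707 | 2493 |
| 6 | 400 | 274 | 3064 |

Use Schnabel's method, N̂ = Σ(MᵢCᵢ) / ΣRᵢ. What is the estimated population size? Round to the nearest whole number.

N ≈ 4496

Σ MᵢCᵢ = 0·1328 + 1328·367 + 1586·1129 + 2317·363 + 2493·1278 + 3064·400 = 0 + 487376 + 1790594 + 841071 + 3186054 + 1225600 = 7530695
Σ Rᵢ = 0 + 109 + 398 + 187 + 707 + 274 = 1675
N̂ = 7530695 / 1675 ≈ 4495.9 → 4496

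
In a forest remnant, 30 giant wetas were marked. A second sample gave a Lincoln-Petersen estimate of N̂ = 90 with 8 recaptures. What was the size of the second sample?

From N = M·C/R: C = N·R / M = 90·8 / 30 = 720 / 30 = 24.

C = 24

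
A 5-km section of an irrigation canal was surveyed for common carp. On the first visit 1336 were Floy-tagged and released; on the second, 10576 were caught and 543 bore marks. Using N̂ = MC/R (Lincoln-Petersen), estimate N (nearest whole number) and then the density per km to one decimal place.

density ≈ 5204.2 common carp per km

N̂ = 1336·10576/543 = 14129536/543 ≈ 26021.2 → 26021
Density = N̂ / area = 26021 / 5 ≈ 5204.20 → 5204.2 per km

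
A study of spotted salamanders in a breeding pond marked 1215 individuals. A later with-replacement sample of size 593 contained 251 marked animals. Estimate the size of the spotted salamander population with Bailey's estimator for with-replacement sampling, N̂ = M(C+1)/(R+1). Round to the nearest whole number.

N̂ = 1215·(593+1)/(251+1) = 1215·594/252 = 721710/252 ≈ 2863.9 → 2864

N ≈ 2864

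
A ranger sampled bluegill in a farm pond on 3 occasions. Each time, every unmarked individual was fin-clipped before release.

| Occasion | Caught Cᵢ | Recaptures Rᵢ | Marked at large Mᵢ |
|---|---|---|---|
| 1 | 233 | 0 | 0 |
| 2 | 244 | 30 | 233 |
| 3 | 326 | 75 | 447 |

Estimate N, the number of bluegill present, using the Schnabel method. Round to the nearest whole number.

N ≈ 1929

Σ MᵢCᵢ = 0·233 + 233·244 + 447·326 = 0 + 56852 + 145722 = 202574
Σ Rᵢ = 0 + 30 + 75 = 105
N̂ = 202574 / 105 ≈ 1929.3 → 1929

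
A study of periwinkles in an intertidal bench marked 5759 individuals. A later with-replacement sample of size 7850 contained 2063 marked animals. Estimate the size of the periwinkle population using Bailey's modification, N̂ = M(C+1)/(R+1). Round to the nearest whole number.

N̂ = 5759·(7850+1)/(2063+1) = 5759·7851/2064 = 45213909/2064 ≈ 21906.0 → 21906

N ≈ 21,906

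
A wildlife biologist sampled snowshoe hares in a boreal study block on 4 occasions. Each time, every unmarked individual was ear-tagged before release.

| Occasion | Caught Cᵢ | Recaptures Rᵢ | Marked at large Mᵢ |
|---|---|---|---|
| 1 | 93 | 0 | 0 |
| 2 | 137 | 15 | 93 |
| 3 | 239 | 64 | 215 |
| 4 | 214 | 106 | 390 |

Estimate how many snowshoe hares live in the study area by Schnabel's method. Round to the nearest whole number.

Σ MᵢCᵢ = 0·93 + 93·137 + 215·239 + 390·214 = 0 + 12741 + 51385 + 83460 = 147586
Σ Rᵢ = 0 + 15 + 64 + 106 = 185
N̂ = 147586 / 185 ≈ 797.8 → 798

N ≈ 798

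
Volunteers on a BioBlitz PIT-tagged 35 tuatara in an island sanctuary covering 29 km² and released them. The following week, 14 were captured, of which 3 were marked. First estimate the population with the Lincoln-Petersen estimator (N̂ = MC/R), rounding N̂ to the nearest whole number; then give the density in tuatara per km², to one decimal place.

density ≈ 5.6 tuatara per km²

N̂ = 35·14/3 = 490/3 ≈ 163.3 → 163
Density = N̂ / area = 163 / 29 ≈ 5.62 → 5.6 per km²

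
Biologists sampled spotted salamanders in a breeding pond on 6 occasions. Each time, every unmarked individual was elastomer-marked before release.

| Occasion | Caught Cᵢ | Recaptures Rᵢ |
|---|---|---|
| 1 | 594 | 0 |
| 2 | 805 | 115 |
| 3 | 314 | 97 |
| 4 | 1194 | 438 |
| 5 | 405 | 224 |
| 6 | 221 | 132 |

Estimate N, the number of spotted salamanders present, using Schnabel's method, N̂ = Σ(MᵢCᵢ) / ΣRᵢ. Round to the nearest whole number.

Marked at large before each occasion: Mᵢ = Σⱼ<ᵢ (Cⱼ − Rⱼ) → M1=0, M2=594, M3=1284, M4=1501, M5=2257, M6=2438
Σ MᵢCᵢ = 0·594 + 594·805 + 1284·314 + 1501·1194 + 2257·405 + 2438·221 = 0 + 478170 + 403176 + 1792194 + 914085 + 538798 = 4126423
Σ Rᵢ = 0 + 115 + 97 + 438 + 224 + 132 = 1006
N̂ = 4126423 / 1006 ≈ 4101.8 → 4102

N ≈ 4102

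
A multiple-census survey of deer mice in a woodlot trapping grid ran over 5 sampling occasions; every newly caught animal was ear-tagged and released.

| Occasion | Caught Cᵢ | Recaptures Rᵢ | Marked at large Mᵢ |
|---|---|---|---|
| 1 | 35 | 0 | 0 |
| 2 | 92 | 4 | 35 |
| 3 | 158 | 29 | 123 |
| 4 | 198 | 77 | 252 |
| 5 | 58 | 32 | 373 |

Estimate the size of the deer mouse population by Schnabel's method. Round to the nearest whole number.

Σ MᵢCᵢ = 0·35 + 35·92 + 123·158 + 252·198 + 373·58 = 0 + 3220 + 19434 + 49896 + 21634 = 94184
Σ Rᵢ = 0 + 4 + 29 + 77 + 32 = 142
N̂ = 94184 / 142 ≈ 663.3 → 663

N ≈ 663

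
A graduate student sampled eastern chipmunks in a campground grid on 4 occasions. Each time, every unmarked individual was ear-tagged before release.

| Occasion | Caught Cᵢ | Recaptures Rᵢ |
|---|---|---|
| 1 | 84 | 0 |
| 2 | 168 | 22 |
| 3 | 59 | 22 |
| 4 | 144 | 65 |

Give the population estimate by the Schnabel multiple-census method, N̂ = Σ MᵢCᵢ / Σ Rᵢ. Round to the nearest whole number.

N ≈ 607

Marked at large before each occasion: Mᵢ = Σⱼ<ᵢ (Cⱼ − Rⱼ) → M1=0, M2=84, M3=230, M4=267
Σ MᵢCᵢ = 0·84 + 84·168 + 230·59 + 267·144 = 0 + 14112 + 13570 + 38448 = 66130
Σ Rᵢ = 0 + 22 + 22 + 65 = 109
N̂ = 66130 / 109 ≈ 606.7 → 607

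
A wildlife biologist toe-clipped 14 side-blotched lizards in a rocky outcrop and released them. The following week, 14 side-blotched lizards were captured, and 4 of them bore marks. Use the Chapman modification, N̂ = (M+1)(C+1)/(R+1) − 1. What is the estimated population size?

N̂ = (14+1)(14+1)/(4+1) − 1 = 15·15/5 − 1
= 225/5 − 1 = 45 − 1 = 44

N = 44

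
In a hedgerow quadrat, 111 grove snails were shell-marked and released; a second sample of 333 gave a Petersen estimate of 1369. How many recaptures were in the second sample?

From N = M·C/R: R = M·C / N = 111·333 / 1369 = 36963 / 1369 = 27.

R = 27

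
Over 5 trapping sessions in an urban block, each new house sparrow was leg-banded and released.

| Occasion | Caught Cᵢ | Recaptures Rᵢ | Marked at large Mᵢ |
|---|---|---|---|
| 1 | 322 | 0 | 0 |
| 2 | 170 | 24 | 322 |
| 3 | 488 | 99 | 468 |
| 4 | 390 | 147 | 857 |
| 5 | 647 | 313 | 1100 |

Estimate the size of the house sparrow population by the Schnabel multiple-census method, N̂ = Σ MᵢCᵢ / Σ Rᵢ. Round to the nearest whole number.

N ≈ 2280

Σ MᵢCᵢ = 0·322 + 322·170 + 468·488 + 857·390 + 1100·647 = 0 + 54740 + 228384 + 334230 + 711700 = 1329054
Σ Rᵢ = 0 + 24 + 99 + 147 + 313 = 583
N̂ = 1329054 / 583 ≈ 2279.7 → 2280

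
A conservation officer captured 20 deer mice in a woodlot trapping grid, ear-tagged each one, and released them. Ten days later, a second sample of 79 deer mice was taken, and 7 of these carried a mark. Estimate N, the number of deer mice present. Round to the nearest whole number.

Lincoln-Petersen assumes M/N = R/C, so N = M·C / R.
N = (20 × 79) / 7 = 1580 / 7 ≈ 225.7 → 226

N ≈ 226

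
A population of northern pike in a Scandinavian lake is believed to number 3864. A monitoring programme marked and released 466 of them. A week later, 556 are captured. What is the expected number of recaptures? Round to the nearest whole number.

Expected recaptures E[R] = M·C / N.
E[R] = 466 × 556 / 3864 = 259096 / 3864 ≈ 67.1 → 67

expected recaptures ≈ 67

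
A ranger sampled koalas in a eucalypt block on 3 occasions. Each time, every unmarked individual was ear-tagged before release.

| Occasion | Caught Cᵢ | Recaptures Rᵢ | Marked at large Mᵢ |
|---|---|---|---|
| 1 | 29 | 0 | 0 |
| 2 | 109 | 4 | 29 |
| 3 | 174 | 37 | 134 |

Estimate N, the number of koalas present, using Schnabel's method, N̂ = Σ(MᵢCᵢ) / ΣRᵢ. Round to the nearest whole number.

N ≈ 646

Σ MᵢCᵢ = 0·29 + 29·109 + 134·174 = 0 + 3161 + 23316 = 26477
Σ Rᵢ = 0 + 4 + 37 = 41
N̂ = 26477 / 41 ≈ 645.8 → 646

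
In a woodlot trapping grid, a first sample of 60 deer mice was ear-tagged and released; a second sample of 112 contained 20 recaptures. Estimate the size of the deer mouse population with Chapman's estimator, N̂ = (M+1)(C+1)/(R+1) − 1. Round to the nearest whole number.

N ≈ 327

N̂ = (60+1)(112+1)/(20+1) − 1 = 61·113/21 − 1
= 6893/21 − 1 ≈ 328.2 − 1 ≈ 327.2 → 327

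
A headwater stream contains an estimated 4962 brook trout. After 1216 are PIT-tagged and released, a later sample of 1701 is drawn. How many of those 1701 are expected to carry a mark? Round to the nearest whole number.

The marked fraction of the population is 1216/4962, so in a sample of 1701 expect C·(M/N) marked.
E[R] = 1216 × 1701 / 4962 = 2068416 / 4962 ≈ 416.9 → 417

expected recaptures ≈ 417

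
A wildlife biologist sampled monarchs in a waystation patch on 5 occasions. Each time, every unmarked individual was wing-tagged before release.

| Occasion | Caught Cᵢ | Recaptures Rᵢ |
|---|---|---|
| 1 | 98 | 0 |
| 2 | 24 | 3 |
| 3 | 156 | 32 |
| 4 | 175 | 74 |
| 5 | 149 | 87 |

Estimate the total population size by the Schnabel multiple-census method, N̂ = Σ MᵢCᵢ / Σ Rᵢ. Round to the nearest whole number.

Marked at large before each occasion: Mᵢ = Σⱼ<ᵢ (Cⱼ − Rⱼ) → M1=0, M2=98, M3=119, M4=243, M5=344
Σ MᵢCᵢ = 0·98 + 98·24 + 119·156 + 243·175 + 344·149 = 0 + 2352 + 18564 + 42525 + 51256 = 114697
Σ Rᵢ = 0 + 3 + 32 + 74 + 87 = 196
N̂ = 114697 / 196 ≈ 585.2 → 585

N ≈ 585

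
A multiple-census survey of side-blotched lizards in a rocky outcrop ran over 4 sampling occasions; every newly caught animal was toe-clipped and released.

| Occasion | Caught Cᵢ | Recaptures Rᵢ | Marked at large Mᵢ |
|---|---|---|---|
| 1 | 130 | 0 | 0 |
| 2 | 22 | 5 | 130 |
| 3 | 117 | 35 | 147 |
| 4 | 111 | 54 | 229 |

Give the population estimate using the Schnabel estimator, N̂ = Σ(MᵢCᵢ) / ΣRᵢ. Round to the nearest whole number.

Σ MᵢCᵢ = 0·130 + 130·22 + 147·117 + 229·111 = 0 + 2860 + 17199 + 25419 = 45478
Σ Rᵢ = 0 + 5 + 35 + 54 = 94
N̂ = 45478 / 94 ≈ 483.8 → 484

N ≈ 484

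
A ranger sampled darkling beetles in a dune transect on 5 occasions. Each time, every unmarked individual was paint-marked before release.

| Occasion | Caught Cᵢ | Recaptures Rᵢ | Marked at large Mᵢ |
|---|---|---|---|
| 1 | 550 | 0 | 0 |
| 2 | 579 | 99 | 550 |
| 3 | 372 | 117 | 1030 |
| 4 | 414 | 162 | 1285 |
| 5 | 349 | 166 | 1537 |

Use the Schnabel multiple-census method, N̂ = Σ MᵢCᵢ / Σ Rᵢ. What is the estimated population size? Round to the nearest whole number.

N ≈ 3254

Σ MᵢCᵢ = 0·550 + 550·579 + 1030·372 + 1285·414 + 1537·349 = 0 + 318450 + 383160 + 531990 + 536413 = 1770013
Σ Rᵢ = 0 + 99 + 117 + 162 + 166 = 544
N̂ = 1770013 / 544 ≈ 3253.7 → 3254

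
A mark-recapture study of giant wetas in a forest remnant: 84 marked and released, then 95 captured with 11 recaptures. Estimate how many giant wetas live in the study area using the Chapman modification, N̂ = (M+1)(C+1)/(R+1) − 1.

N̂ = (84+1)(95+1)/(11+1) − 1 = 85·96/12 − 1
= 8160/12 − 1 = 680 − 1 = 679

N = 679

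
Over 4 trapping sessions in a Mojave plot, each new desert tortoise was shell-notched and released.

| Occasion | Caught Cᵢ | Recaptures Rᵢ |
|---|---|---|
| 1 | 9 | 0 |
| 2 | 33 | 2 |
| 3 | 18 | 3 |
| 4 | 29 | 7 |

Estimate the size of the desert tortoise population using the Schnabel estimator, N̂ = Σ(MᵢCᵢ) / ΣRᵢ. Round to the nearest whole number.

N ≈ 218

Marked at large before each occasion: Mᵢ = Σⱼ<ᵢ (Cⱼ − Rⱼ) → M1=0, M2=9, M3=40, M4=55
Σ MᵢCᵢ = 0·9 + 9·33 + 40·18 + 55·29 = 0 + 297 + 720 + 1595 = 2612
Σ Rᵢ = 0 + 2 + 3 + 7 = 12
N̂ = 2612 / 12 ≈ 217.7 → 218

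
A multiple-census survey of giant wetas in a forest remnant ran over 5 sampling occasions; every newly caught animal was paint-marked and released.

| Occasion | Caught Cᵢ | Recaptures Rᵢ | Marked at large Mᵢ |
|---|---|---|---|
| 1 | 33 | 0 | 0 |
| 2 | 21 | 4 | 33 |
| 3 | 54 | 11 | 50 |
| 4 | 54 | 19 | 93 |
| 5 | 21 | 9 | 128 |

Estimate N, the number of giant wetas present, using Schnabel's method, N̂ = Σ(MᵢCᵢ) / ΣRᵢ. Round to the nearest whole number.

Σ MᵢCᵢ = 0·33 + 33·21 + 50·54 + 93·54 + 128·21 = 0 + 693 + 2700 + 5022 + 2688 = 11103
Σ Rᵢ = 0 + 4 + 11 + 19 + 9 = 43
N̂ = 11103 / 43 ≈ 258.2 → 258

N ≈ 258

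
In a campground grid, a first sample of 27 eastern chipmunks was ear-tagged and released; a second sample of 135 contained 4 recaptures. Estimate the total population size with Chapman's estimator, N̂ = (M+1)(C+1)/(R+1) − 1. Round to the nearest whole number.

N̂ = (27+1)(135+1)/(4+1) − 1 = 28·136/5 − 1
= 3808/5 − 1 ≈ 761.6 − 1 ≈ 760.6 → 761

N ≈ 761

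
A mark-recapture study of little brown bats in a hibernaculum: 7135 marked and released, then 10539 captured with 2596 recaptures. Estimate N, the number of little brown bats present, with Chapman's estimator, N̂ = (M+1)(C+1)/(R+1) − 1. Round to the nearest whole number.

N̂ = (7135+1)(10539+1)/(2596+1) − 1 = 7136·10540/2597 − 1
= 75213440/2597 − 1 ≈ 28961.7 − 1 ≈ 28960.7 → 28961

N ≈ 28,961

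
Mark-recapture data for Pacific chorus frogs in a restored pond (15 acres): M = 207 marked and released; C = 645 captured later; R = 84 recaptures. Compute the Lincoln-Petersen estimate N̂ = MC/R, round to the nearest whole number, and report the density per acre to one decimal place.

density ≈ 105.9 Pacific chorus frogs per acre

N̂ = 207·645/84 = 133515/84 ≈ 1589.46 → 1589
Density = N̂ / area = 1589 / 15 ≈ 105.93 → 105.9 per acre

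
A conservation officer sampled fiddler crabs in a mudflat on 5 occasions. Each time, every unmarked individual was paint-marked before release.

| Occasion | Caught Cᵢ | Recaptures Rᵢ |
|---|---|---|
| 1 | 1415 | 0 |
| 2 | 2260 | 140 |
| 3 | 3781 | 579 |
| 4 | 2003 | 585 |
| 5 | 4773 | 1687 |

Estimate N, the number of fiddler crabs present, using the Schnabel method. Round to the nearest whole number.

Marked at large before each occasion: Mᵢ = Σⱼ<ᵢ (Cⱼ − Rⱼ) → M1=0, M2=1415, M3=3535, M4=6737, M5=8155
Σ MᵢCᵢ = 0·1415 + 1415·2260 + 3535·3781 + 6737·2003 + 8155·4773 = 0 + 3197900 + 13365835 + 13494211 + 38923815 = 68981761
Σ Rᵢ = 0 + 140 + 579 + 585 + 1687 = 2991
N̂ = 68981761 / 2991 ≈ 23063.1 → 23063

N ≈ 23,063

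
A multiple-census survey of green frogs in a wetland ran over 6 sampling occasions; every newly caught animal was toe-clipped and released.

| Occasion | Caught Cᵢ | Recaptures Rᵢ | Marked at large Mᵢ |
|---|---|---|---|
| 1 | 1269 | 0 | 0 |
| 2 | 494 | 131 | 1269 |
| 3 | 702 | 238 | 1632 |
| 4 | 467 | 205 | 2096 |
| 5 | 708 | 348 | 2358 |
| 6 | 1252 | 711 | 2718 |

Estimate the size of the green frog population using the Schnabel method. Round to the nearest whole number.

N ≈ 4791

Σ MᵢCᵢ = 0·1269 + 1269·494 + 1632·702 + 2096·467 + 2358·708 + 2718·1252 = 0 + 626886 + 1145664 + 978832 + 1669464 + 3402936 = 7823782
Σ Rᵢ = 0 + 131 + 238 + 205 + 348 + 711 = 1633
N̂ = 7823782 / 1633 ≈ 4791.0 → 4791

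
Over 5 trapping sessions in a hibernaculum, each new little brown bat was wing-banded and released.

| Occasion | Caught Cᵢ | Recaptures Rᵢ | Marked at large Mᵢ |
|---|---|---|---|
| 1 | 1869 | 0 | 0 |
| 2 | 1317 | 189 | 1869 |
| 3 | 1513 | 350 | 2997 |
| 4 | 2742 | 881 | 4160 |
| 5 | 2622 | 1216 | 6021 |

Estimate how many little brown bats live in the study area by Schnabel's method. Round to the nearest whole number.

N ≈ 12,970

Σ MᵢCᵢ = 0·1869 + 1869·1317 + 2997·1513 + 4160·2742 + 6021·2622 = 0 + 2461473 + 4534461 + 11406720 + 15787062 = 34189716
Σ Rᵢ = 0 + 189 + 350 + 881 + 1216 = 2636
N̂ = 34189716 / 2636 ≈ 12970.3 → 12970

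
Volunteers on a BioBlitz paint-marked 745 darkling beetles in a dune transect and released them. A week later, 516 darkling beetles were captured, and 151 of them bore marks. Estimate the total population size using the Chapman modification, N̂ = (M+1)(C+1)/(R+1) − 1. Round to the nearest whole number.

N ≈ 2536

N̂ = (745+1)(516+1)/(151+1) − 1 = 746·517/152 − 1
= 385682/152 − 1 ≈ 2537.4 − 1 ≈ 2536.4 → 2536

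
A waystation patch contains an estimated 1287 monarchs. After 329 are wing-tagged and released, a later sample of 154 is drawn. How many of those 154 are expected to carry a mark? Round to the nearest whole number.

expected recaptures ≈ 39

Expected recaptures E[R] = M·C / N.
E[R] = 329 × 154 / 1287 = 50666 / 1287 ≈ 39.4 → 39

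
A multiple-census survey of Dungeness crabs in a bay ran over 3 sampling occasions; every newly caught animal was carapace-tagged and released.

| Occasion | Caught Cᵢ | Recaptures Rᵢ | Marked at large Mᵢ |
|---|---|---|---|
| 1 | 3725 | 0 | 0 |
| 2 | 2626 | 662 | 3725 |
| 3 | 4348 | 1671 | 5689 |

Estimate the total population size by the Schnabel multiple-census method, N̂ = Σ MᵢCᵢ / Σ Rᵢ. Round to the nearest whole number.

N ≈ 14,795

Σ MᵢCᵢ = 0·3725 + 3725·2626 + 5689·4348 = 0 + 9781850 + 24735772 = 34517622
Σ Rᵢ = 0 + 662 + 1671 = 2333
N̂ = 34517622 / 2333 ≈ 14795.4 → 14795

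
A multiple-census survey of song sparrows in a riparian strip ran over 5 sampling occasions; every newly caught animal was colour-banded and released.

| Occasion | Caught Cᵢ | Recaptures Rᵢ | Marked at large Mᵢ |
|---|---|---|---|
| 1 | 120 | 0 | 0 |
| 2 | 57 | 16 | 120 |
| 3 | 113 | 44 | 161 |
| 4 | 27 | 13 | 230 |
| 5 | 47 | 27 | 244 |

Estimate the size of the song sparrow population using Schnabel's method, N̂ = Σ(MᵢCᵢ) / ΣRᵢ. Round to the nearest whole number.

N ≈ 427

Σ MᵢCᵢ = 0·120 + 120·57 + 161·113 + 230·27 + 244·47 = 0 + 6840 + 18193 + 6210 + 11468 = 42711
Σ Rᵢ = 0 + 16 + 44 + 13 + 27 = 100
N̂ = 42711 / 100 ≈ 427.1 → 427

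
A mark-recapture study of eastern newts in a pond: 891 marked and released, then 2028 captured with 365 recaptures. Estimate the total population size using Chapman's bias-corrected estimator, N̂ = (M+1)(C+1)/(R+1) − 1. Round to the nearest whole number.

N̂ = (891+1)(2028+1)/(365+1) − 1 = 892·2029/366 − 1
= 1809868/366 − 1 ≈ 4945.0 − 1 ≈ 4944.0 → 4944

N ≈ 4944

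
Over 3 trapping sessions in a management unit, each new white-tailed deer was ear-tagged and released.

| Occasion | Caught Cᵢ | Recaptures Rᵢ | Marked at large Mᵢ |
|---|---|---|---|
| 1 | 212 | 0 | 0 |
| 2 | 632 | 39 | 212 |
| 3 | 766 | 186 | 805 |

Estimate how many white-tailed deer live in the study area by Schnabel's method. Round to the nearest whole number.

N ≈ 3336

Σ MᵢCᵢ = 0·212 + 212·632 + 805·766 = 0 + 133984 + 616630 = 750614
Σ Rᵢ = 0 + 39 + 186 = 225
N̂ = 750614 / 225 ≈ 3336.1 → 3336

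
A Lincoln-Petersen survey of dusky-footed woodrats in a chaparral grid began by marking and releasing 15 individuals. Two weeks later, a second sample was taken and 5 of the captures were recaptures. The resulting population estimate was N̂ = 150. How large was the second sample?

C = 50

From N = M·C/R: C = N·R / M = 150·5 / 15 = 750 / 15 = 50.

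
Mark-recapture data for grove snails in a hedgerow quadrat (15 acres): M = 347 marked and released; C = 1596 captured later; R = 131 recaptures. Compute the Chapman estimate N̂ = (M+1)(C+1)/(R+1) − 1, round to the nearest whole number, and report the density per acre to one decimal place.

N̂ = 348·1597/132 − 1 = 555756/132 − 1 ≈ 4209.3 → 4209
Density = N̂ / area = 4209 / 15 ≈ 280.60 → 280.6 per acre

density ≈ 280.6 grove snails per acre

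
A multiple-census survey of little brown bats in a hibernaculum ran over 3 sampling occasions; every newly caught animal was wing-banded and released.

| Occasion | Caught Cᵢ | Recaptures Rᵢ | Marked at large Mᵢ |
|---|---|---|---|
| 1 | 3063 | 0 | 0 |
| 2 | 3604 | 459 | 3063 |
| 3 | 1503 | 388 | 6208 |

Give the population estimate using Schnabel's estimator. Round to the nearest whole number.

Σ MᵢCᵢ = 0·3063 + 3063·3604 + 6208·1503 = 0 + 11039052 + 9330624 = 20369676
Σ Rᵢ = 0 + 459 + 388 = 847
N̂ = 20369676 / 847 ≈ 24049.2 → 24049

N ≈ 24,049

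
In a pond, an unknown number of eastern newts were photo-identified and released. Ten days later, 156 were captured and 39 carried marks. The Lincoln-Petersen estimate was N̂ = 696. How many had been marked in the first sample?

M = 174

From N = M·C/R: M = N·R / C = 696·39 / 156 = 27144 / 156 = 174.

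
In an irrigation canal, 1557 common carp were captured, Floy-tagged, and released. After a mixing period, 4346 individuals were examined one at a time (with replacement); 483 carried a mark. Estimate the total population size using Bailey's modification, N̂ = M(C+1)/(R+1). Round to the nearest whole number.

N ≈ 13,984

N̂ = 1557·(4346+1)/(483+1) = 1557·4347/484 = 6768279/484 ≈ 13984.0 → 13984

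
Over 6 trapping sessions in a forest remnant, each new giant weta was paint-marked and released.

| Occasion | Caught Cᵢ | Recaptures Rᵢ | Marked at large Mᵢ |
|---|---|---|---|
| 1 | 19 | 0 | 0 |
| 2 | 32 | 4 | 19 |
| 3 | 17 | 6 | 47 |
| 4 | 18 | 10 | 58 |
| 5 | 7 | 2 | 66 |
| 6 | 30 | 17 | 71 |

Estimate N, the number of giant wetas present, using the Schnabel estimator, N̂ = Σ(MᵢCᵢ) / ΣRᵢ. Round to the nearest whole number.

N ≈ 129

Σ MᵢCᵢ = 0·19 + 19·32 + 47·17 + 58·18 + 66·7 + 71·30 = 0 + 608 + 799 + 1044 + 462 + 2130 = 5043
Σ Rᵢ = 0 + 4 + 6 + 10 + 2 + 17 = 39
N̂ = 5043 / 39 ≈ 129.3 → 129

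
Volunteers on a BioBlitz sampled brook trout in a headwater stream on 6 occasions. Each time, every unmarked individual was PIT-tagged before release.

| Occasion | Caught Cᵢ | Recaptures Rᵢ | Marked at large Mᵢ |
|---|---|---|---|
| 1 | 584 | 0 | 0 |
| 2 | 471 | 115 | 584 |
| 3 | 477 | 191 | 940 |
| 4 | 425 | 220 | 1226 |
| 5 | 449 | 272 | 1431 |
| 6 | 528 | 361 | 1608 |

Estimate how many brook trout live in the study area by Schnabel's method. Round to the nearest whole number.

N ≈ 2361

Σ MᵢCᵢ = 0·584 + 584·471 + 940·477 + 1226·425 + 1431·449 + 1608·528 = 0 + 275064 + 448380 + 521050 + 642519 + 849024 = 2736037
Σ Rᵢ = 0 + 115 + 191 + 220 + 272 + 361 = 1159
N̂ = 2736037 / 1159 ≈ 2360.7 → 2361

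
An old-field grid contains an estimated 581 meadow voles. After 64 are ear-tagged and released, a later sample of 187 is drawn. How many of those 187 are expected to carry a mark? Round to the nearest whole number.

expected recaptures ≈ 21

The marked fraction of the population is 64/581, so in a sample of 187 expect C·(M/N) marked.
E[R] = 64 × 187 / 581 = 11968 / 581 ≈ 20.6 → 21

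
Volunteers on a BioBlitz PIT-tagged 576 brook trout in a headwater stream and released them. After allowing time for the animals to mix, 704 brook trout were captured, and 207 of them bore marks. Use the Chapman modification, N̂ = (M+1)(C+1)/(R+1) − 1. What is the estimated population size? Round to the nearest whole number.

N̂ = (576+1)(704+1)/(207+1) − 1 = 577·705/208 − 1
= 406785/208 − 1 ≈ 1955.7 − 1 ≈ 1954.7 → 1955

N ≈ 1955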